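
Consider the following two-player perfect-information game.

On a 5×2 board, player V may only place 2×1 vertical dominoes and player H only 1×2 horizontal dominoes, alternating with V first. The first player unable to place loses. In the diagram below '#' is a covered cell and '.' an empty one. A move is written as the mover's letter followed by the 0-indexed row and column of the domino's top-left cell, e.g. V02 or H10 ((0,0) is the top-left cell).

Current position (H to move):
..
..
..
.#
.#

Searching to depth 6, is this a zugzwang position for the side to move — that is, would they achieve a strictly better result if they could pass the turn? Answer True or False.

p1 H@[../../../.#/.#]: H00[##/../../.#/.#]-1 H10[../##/../.#/.#]+1* H20[../../##/.#/.#]-1
p2 V@[../##/../.#/.#]: V20[../##/#./##/.#]-1* V30[../##/../##/##]-1
p3 H@[../##/#./##/.#]: H00[##/##/#./##/.#]+1*
p4 V@[##/##/#./##/.#] terminal -1; root [../../../.#/.#] d6
pass branch (V moves first from the same position):
  | p1 V@[../../../.#/.#]: V00[#./#./../.#/.#]+1* V01[.#/.#/../.#/.#]+1 V10[../#./#./.#/.#]+1 V11[../.#/.#/.#/.#]+1 V20[../../#./##/.#]-1 V30[../../../##/##]-1
  | p2 H@[#./#./../.#/.#]: H20[#./#./##/.#/.#]-1*
  | p3 V@[#./#./##/.#/.#]: V01[##/##/##/.#/.#]+1* V30[#./#./##/##/##]+1
  | p4 H@[##/##/##/.#/.#] terminal -1; root [../../../.#/.#] d6
H moving scores +1; H passing scores -1

zugzwang(../../../.#/.#, H) = False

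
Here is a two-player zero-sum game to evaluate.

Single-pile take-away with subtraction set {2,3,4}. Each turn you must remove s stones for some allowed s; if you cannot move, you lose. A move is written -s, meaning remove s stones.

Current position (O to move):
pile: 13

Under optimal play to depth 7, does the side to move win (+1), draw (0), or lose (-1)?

p1 O@[13]: -2[11]-1* -3[10]-1 -4[9]-1
p2 X@[11]: -2[9]-1 -3[8]-1 -4[7]+1*
p3 O@[7]: -2[5]-1* -3[4]-1 -4[3]-1
p4 X@[5]: -2[3]-1 -3[2]-1 -4[1]+1*
p5 O@[1] terminal -1; root [13] d7

value(13, O) = -1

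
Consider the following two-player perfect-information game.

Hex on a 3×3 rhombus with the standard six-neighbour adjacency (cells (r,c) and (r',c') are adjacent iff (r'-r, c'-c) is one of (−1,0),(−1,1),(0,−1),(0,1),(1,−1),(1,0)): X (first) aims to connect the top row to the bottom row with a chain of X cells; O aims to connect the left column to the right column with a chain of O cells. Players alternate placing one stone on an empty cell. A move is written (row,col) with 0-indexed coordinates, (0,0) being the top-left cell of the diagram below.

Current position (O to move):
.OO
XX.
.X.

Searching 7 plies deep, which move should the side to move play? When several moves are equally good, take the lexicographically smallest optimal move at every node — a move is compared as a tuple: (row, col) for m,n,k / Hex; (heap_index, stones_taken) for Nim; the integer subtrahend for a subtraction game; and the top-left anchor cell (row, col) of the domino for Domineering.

[.OO/XX./.X.] O move#1: (0,0):+1/OOO/XX./.X.*, (1,2):-1/.OO/XXO/.X., (2,0):-1/.OO/XX./OX., (2,2):-1/.OO/XX./.XO
[OOO/XX./.X.] end (terminal -1, X#2); searched .OO/XX./.X. to 7

O's best at [.OO/XX./.X.]: (0,0)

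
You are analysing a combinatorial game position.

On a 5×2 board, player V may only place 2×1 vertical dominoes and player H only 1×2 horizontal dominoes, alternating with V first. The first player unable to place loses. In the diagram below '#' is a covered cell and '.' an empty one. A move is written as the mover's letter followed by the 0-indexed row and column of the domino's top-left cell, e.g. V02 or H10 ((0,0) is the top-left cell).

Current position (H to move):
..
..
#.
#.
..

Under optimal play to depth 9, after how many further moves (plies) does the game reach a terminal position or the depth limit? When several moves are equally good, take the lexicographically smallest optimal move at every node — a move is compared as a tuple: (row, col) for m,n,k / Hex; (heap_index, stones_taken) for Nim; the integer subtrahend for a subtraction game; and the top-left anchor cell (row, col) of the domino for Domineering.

PV length from [../../#./#./..]: 3 plies

ply 1, H at ../../#./#./.. | H00=+1→##/../#./#./..*; H10=+1→../##/#./#./..; H40=-1→../../#./#./##
ply 2, V at ##/../#./#./.. | V11=-1→##/.#/##/#./..*; V21=-1→##/../##/##/..; V31=-1→##/../#./##/.#
ply 3, H at ##/.#/##/#./.. | H40=+1→##/.#/##/#./##*
ply 4: ##/.#/##/#./## is terminal -1 (V); from ../../#./#./.. depth 9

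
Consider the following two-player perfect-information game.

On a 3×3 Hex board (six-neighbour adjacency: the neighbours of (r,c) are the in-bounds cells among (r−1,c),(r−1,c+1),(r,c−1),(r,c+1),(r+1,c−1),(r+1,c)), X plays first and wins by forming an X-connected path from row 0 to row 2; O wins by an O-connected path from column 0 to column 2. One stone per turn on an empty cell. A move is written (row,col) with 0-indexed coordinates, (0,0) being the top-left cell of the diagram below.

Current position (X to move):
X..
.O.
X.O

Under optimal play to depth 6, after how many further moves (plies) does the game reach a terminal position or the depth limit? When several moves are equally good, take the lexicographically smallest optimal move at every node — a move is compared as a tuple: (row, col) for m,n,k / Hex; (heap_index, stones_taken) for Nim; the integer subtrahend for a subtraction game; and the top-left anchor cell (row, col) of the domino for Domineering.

p1 X@[X../.O./X.O]: (0,1)[XX./.O./X.O]-1 (0,2)[X.X/.O./X.O]-1 (1,0)[X../XO./X.O]+1* (1,2)[X../.OX/X.O]-1 (2,1)[X../.O./XXO]-1
p2 O@[X../XO./X.O] terminal -1; root [X../.O./X.O] d6

PV length from [X../.O./X.O]: 1 ply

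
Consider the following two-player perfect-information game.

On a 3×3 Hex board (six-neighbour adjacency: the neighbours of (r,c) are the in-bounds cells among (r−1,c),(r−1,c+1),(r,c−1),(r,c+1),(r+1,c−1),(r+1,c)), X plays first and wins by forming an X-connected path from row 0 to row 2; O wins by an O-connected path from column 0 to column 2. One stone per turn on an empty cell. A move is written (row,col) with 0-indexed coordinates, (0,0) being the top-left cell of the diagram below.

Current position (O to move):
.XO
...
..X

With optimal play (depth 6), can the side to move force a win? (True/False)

ply 1, O at .XO/.../..X | (0,0)=-1→OXO/.../..X; (1,0)=-1→.XO/O../..X; (1,1)=+1→.XO/.O./..X*; (1,2)=-1→.XO/..O/..X; (2,0)=-1→.XO/.../O.X; (2,1)=-1→.XO/.../.OX
ply 2, X at .XO/.O./..X | (0,0)=-1→XXO/.O./..X*; (1,0)=-1→.XO/XO./..X; (1,2)=-1→.XO/.OX/..X; (2,0)=-1→.XO/.O./X.X; (2,1)=-1→.XO/.O./.XX
ply 3, O at XXO/.O./..X | (1,0)=+1→XXO/OO./..X*; (1,2)=+1→XXO/.OO/..X; (2,0)=+1→XXO/.O./O.X; (2,1)=+1→XXO/.O./.OX
ply 4: XXO/OO./..X is terminal -1 (X); from .XO/.../..X depth 6

O winning at [.XO/.../..X]: True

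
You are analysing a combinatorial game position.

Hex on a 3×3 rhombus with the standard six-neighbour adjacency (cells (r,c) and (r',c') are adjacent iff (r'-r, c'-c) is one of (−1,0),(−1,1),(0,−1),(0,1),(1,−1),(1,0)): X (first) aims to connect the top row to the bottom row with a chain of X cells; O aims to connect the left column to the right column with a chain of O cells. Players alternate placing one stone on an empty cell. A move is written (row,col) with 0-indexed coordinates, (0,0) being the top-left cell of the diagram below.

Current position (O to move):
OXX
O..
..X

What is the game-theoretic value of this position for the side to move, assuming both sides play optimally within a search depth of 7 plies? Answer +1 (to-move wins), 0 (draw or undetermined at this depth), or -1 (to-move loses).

ply 1, O at OXX/O../..X | (1,1)=-1→OXX/OO./..X*; (1,2)=-1→OXX/O.O/..X; (2,0)=-1→OXX/O../O.X; (2,1)=-1→OXX/O../.OX
ply 2, X at OXX/OO./..X | (1,2)=+1→OXX/OOX/..X*; (2,0)=-1→OXX/OO./X.X; (2,1)=-1→OXX/OO./.XX
ply 3: OXX/OOX/..X is terminal -1 (O); from OXX/O../..X depth 7

value(OXX/O../..X, O) = -1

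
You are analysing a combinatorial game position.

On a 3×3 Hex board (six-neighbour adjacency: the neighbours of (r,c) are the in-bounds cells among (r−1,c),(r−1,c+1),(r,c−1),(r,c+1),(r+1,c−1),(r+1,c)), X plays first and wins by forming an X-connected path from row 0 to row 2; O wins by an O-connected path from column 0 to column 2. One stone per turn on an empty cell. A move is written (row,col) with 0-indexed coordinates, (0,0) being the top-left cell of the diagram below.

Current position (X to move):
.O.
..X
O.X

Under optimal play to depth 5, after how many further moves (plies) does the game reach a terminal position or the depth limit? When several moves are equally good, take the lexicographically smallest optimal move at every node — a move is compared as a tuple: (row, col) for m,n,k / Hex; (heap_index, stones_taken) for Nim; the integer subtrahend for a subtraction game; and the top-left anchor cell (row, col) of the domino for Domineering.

p1 X@[.O./..X/O.X]: (0,0)[XO./..X/O.X]-1 (0,2)[.OX/..X/O.X]+1* (1,0)[.O./X.X/O.X]-1 (1,1)[.O./.XX/O.X]-1 (2,1)[.O./..X/OXX]-1
p2 O@[.OX/..X/O.X] terminal -1; root [.O./..X/O.X] d5

PV length from [.O./..X/O.X]: 1 ply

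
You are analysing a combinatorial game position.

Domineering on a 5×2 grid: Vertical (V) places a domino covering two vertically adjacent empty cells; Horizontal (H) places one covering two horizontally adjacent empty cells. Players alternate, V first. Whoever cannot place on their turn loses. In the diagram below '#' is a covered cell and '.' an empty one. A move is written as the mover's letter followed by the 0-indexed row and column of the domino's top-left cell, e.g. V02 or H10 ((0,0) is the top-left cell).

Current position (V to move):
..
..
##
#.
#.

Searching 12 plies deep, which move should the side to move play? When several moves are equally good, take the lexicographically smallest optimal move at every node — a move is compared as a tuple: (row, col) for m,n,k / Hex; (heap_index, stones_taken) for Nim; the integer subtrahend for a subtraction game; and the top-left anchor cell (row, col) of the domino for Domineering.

[../../##/#./#.] V move#1: V00:+1/#./#./##/#./#.*, V01:+1/.#/.#/##/#./#., V31:-1/../../##/##/##
[#./#./##/#./#.] end (terminal -1, H#2); searched ../../##/#./#. to 12

V's best at [../../##/#./#.]: V00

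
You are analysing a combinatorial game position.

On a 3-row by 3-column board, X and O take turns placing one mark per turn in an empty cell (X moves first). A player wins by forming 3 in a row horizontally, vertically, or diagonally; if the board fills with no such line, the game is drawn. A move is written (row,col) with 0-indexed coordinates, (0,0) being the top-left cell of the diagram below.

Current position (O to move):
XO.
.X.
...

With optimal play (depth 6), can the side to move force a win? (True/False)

O winning at [XO./.X./...]: False

[XO./.X./...] O move#1: (0,2):-1/XOO/.X./...*, (1,0):-1/XO./OX./..., (1,2):-1/XO./.XO/..., (2,0):-1/XO./.X./O.., (2,1):-1/XO./.X./.O., (2,2):-1/XO./.X./..O
[XOO/.X./...] X move#2: (1,0):+1/XOO/XX./...*, (1,2):+1/XOO/.XX/..., (2,0):+1/XOO/.X./X.., (2,1):+0/XOO/.X./.X., (2,2):+1/XOO/.X./..X
[XOO/XX./...] O move#3: (1,2):-1/XOO/XXO/...*, (2,0):-1/XOO/XX./O.., (2,1):-1/XOO/XX./.O., (2,2):-1/XOO/XX./..O
[XOO/XXO/...] X move#4: (2,0):+1/XOO/XXO/X..*, (2,1):-1/XOO/XXO/.X., (2,2):+1/XOO/XXO/..X
[XOO/XXO/X..] end (terminal -1, O#5); searched XO./.X./... to 6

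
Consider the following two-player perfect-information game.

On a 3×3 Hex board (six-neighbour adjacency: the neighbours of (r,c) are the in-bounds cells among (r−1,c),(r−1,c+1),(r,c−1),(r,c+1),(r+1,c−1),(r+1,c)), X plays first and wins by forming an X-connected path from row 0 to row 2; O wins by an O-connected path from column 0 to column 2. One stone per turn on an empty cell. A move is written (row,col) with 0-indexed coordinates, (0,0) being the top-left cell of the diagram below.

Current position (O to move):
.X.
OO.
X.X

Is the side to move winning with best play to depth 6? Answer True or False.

O winning at [.X./OO./X.X]: True

ply 1, O at .X./OO./X.X | (0,0)=+1→OX./OO./X.X*; (0,2)=+1→.XO/OO./X.X; (1,2)=+1→.X./OOO/X.X; (2,1)=+1→.X./OO./XOX
ply 2, X at OX./OO./X.X | (0,2)=-1→OXX/OO./X.X*; (1,2)=-1→OX./OOX/X.X; (2,1)=-1→OX./OO./XXX
ply 3, O at OXX/OO./X.X | (1,2)=+1→OXX/OOO/X.X*; (2,1)=-1→OXX/OO./XOX
ply 4: OXX/OOO/X.X is terminal -1 (X); from .X./OO./X.X depth 6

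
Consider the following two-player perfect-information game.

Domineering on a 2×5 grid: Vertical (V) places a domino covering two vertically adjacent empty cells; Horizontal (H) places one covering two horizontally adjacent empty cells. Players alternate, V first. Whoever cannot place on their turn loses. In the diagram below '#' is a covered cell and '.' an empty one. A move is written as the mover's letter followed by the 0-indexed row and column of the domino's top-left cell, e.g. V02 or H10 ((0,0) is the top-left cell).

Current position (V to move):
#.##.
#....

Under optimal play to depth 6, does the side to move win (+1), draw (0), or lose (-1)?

[#.##./#....] V move#1: V01:-1/####./##...*, V04:-1/#.###/#...#
[####./##...] H move#2: H12:-1/####./####., H13:+1/####./##.##*
[####./##.##] end (terminal -1, V#3); searched #.##./#.... to 6

value(#.##./#...., V) = -1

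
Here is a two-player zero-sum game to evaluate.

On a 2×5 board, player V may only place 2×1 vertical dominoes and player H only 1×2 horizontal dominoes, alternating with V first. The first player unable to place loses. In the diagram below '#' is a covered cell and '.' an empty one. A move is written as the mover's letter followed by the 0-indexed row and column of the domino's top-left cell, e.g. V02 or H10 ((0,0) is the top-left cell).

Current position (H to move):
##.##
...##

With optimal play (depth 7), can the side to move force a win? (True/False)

p1 H@[##.##/...##]: H10[##.##/##.##]-1 H11[##.##/.####]+1*
p2 V@[##.##/.####] terminal -1; root [##.##/...##] d7

H winning at [##.##/...##]: True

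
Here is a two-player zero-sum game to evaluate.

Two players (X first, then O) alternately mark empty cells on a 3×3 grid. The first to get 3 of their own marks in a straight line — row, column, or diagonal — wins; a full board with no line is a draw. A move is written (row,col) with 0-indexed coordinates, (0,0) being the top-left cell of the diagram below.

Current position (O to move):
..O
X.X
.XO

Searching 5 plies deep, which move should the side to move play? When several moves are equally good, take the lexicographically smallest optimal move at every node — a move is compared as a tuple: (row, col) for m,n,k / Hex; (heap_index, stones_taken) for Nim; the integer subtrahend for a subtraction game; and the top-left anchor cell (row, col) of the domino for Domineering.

O's best at [..O/X.X/.XO]: (1,1)

ply 1, O at ..O/X.X/.XO | (0,0)=-1→O.O/X.X/.XO; (0,1)=-1→.OO/X.X/.XO; (1,1)=+1→..O/XOX/.XO*; (2,0)=-1→..O/X.X/OXO
ply 2, X at ..O/XOX/.XO | (0,0)=-1→X.O/XOX/.XO*; (0,1)=-1→.XO/XOX/.XO; (2,0)=-1→..O/XOX/XXO
ply 3, O at X.O/XOX/.XO | (0,1)=-1→XOO/XOX/.XO; (2,0)=+1→X.O/XOX/OXO*
ply 4: X.O/XOX/OXO is terminal -1 (X); from ..O/X.X/.XO depth 5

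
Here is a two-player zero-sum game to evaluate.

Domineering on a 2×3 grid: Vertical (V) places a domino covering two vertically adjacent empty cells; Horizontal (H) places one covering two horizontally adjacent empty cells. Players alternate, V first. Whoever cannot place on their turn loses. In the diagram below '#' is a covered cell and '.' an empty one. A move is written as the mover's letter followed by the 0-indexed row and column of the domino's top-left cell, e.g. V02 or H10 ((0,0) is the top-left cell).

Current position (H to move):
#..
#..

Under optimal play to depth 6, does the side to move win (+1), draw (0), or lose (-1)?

ply 1, H at #../#.. | H01=+1→###/#..*; H11=+1→#../###
ply 2: ###/#.. is terminal -1 (V); from #../#.. depth 6

value(#../#.., H) = +1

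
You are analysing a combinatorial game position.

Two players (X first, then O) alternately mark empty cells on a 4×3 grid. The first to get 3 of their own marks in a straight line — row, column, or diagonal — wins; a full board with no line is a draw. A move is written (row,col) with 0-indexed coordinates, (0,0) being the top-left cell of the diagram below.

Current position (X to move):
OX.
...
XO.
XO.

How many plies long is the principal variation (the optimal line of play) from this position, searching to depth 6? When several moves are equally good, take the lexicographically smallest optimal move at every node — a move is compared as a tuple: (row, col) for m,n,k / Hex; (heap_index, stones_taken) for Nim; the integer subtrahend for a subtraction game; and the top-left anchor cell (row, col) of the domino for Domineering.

PV length from [OX./.../XO./XO.]: 1 ply

p1 X@[OX./.../XO./XO.]: (0,2)[OXX/.../XO./XO.]-1 (1,0)[OX./X../XO./XO.]+1* (1,1)[OX./.X./XO./XO.]+1 (1,2)[OX./..X/XO./XO.]-1 (2,2)[OX./.../XOX/XO.]-1 (3,2)[OX./.../XO./XOX]-1
p2 O@[OX./X../XO./XO.] terminal -1; root [OX./.../XO./XO.] d6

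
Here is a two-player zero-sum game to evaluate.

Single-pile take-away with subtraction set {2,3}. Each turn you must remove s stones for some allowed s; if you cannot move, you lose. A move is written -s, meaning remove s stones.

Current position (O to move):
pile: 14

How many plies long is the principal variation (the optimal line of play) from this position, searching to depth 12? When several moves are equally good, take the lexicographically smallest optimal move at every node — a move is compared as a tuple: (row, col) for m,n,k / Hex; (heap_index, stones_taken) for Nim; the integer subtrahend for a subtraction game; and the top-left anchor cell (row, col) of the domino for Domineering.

PV length from [14]: 5 plies

ply 1, O at 14 | -2=-1→12; -3=+1→11*
ply 2, X at 11 | -2=-1→9*; -3=-1→8
ply 3, O at 9 | -2=-1→7; -3=+1→6*
ply 4, X at 6 | -2=-1→4*; -3=-1→3
ply 5, O at 4 | -2=-1→2; -3=+1→1*
ply 6: 1 is terminal -1 (X); from 14 depth 12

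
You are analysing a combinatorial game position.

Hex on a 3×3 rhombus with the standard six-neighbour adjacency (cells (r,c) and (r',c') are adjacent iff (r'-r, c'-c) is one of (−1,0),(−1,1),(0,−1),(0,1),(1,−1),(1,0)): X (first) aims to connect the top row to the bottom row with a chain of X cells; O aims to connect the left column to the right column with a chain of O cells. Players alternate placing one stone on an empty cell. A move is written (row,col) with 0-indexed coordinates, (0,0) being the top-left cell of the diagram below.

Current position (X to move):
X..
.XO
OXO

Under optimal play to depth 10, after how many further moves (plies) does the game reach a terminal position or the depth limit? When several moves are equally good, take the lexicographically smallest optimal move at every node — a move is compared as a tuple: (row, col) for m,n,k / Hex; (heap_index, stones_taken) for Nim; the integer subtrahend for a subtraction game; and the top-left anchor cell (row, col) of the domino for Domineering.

[X../.XO/OXO] X move#1: (0,1):+1/XX./.XO/OXO*, (0,2):+1/X.X/.XO/OXO, (1,0):+1/X../XXO/OXO
[XX./.XO/OXO] end (terminal -1, O#2); searched X../.XO/OXO to 10

PV length from [X../.XO/OXO]: 1 ply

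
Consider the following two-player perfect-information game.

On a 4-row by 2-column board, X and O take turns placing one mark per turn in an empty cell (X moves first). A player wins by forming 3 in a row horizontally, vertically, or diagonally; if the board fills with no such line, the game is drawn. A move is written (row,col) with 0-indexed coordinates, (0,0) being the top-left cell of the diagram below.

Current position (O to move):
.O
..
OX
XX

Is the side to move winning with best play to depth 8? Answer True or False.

O winning at [.O/../OX/XX]: False

ply 1, O at .O/../OX/XX | (0,0)=-1→OO/../OX/XX; (1,0)=-1→.O/O./OX/XX; (1,1)=+0→.O/.O/OX/XX*
ply 2, X at .O/.O/OX/XX | (0,0)=+0→XO/.O/OX/XX*; (1,0)=+0→.O/XO/OX/XX
ply 3, O at XO/.O/OX/XX | (1,0)=+0→XO/OO/OX/XX*
ply 4: XO/OO/OX/XX is terminal +0 (X); from .O/../OX/XX depth 8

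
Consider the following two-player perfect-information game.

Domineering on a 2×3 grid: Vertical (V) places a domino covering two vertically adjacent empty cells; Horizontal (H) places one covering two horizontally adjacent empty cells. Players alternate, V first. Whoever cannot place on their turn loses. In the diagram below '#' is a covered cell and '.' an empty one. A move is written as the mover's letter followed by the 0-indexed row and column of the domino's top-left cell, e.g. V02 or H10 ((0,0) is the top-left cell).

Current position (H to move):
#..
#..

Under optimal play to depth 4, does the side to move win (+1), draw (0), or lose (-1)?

p1 H@[#../#..]: H01[###/#..]+1* H11[#../###]+1
p2 V@[###/#..] terminal -1; root [#../#..] d4

value(#../#.., H) = +1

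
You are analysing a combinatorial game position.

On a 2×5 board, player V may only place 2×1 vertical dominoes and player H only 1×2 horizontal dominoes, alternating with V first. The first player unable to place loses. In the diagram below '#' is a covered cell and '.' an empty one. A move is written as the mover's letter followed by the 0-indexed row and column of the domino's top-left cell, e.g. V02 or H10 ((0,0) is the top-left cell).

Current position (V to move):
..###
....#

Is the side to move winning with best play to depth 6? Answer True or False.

[..###/....#] V move#1: V00:-1/#.###/#...#, V01:+1/.####/.#..#*
[.####/.#..#] H move#2: H12:-1/.####/.####*
[.####/.####] V move#3: V00:+1/#####/#####*
[#####/#####] end (terminal -1, H#4); searched ..###/....# to 6

V winning at [..###/....#]: True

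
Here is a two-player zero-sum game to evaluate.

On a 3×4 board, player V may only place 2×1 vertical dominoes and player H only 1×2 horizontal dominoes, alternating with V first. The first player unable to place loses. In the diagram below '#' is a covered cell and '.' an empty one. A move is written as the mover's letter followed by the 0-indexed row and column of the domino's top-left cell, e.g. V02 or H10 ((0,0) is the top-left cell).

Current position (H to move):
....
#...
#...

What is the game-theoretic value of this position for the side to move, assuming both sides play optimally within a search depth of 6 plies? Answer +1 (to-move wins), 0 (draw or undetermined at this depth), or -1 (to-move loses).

p1 H@[..../#.../#...]: H00[##../#.../#...]-1 H01[.##./#.../#...]-1 H02[..##/#.../#...]-1 H11[..../###./#...]+1* H12[..../#.##/#...]+1 H21[..../#.../###.]-1 H22[..../#.../#.##]-1
p2 V@[..../###./#...]: V03[...#/####/#...]-1* V13[..../####/#..#]-1
p3 H@[...#/####/#...]: H00[##.#/####/#...]+1* H01[.###/####/#...]+1 H21[...#/####/###.]+1 H22[...#/####/#.##]+1
p4 V@[##.#/####/#...] terminal -1; root [..../#.../#...] d6

value(..../#.../#..., H) = +1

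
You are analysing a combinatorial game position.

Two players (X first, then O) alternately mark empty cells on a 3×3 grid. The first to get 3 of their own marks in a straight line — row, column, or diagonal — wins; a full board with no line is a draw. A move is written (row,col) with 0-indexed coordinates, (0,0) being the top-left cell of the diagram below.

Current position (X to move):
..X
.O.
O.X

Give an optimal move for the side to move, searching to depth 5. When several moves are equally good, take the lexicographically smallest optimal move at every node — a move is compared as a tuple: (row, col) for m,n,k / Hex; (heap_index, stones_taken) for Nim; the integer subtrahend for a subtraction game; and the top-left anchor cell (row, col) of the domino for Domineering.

X's best at [..X/.O./O.X]: (0,0)

[..X/.O./O.X] X move#1: (0,0):+1/X.X/.O./O.X*, (0,1):+1/.XX/.O./O.X, (1,0):+0/..X/XO./O.X, (1,2):+1/..X/.OX/O.X, (2,1):+0/..X/.O./OXX
[X.X/.O./O.X] O move#2: (0,1):-1/XOX/.O./O.X*, (1,0):-1/X.X/OO./O.X, (1,2):-1/X.X/.OO/O.X, (2,1):-1/X.X/.O./OOX
[XOX/.O./O.X] X move#3: (1,0):-1/XOX/XO./O.X, (1,2):+1/XOX/.OX/O.X*, (2,1):+0/XOX/.O./OXX
[XOX/.OX/O.X] end (terminal -1, O#4); searched ..X/.O./O.X to 5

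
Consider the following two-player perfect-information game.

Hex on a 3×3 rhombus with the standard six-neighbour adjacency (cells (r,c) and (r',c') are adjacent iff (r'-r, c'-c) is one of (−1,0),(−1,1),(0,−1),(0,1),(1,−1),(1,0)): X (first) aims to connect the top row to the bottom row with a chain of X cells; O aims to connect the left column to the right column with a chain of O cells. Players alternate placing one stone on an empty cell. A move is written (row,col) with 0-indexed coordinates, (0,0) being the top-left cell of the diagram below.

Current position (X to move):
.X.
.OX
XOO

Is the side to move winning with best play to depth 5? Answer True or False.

X winning at [.X./.OX/XOO]: True

p1 X@[.X./.OX/XOO]: (0,0)[XX./.OX/XOO]-1 (0,2)[.XX/.OX/XOO]-1 (1,0)[.X./XOX/XOO]+1*
p2 O@[.X./XOX/XOO] terminal -1; root [.X./.OX/XOO] d5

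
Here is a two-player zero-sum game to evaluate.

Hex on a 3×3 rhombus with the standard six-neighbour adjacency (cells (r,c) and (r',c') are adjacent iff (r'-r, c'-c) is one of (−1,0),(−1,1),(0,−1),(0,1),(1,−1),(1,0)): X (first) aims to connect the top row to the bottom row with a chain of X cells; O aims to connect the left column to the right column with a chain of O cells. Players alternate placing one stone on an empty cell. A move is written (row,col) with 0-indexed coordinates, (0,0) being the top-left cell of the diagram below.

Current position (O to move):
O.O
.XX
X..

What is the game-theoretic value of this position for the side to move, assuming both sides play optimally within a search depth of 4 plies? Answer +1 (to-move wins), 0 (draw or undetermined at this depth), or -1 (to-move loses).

ply 1, O at O.O/.XX/X.. | (0,1)=+1→OOO/.XX/X..*; (1,0)=-1→O.O/OXX/X..; (2,1)=-1→O.O/.XX/XO.; (2,2)=-1→O.O/.XX/X.O
ply 2: OOO/.XX/X.. is terminal -1 (X); from O.O/.XX/X.. depth 4

value(O.O/.XX/X.., O) = +1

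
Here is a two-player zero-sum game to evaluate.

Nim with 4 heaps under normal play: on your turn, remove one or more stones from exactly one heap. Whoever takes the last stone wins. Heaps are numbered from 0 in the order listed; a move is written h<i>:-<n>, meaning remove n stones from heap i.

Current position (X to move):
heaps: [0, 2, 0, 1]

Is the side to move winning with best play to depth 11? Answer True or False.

X winning at [(0,2,0,1)]: True

[(0,2,0,1)] X move#1: h1:-1:+1/(0,1,0,1)*, h1:-2:-1/(0,0,0,1), h3:-1:-1/(0,2,0,0)
[(0,1,0,1)] O move#2: h1:-1:-1/(0,0,0,1)*, h3:-1:-1/(0,1,0,0)
[(0,0,0,1)] X move#3: h3:-1:+1/(0,0,0,0)*
[(0,0,0,0)] end (terminal -1, O#4); searched (0,2,0,1) to 11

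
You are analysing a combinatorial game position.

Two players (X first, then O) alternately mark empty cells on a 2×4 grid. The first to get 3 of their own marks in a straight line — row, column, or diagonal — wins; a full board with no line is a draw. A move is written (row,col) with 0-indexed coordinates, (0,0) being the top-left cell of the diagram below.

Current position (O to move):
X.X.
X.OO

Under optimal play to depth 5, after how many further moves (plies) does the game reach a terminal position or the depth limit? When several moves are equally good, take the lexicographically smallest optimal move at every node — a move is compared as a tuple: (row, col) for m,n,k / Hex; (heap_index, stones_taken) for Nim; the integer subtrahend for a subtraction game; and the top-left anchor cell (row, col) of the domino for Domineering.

[X.X./X.OO] O move#1: (0,1):+0/XOX./X.OO, (0,3):-1/X.XO/X.OO, (1,1):+1/X.X./XOOO*
[X.X./XOOO] end (terminal -1, X#2); searched X.X./X.OO to 5

PV length from [X.X./X.OO]: 1 ply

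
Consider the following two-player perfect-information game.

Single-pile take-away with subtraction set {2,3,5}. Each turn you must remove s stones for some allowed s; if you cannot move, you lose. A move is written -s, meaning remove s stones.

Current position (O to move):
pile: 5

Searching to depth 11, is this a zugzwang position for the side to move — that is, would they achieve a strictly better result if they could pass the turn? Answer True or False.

zugzwang(5, O) = False

ply 1, O at 5 | -2=-1→3; -3=-1→2; -5=+1→0*
ply 2: 0 is terminal -1 (X); from 5 depth 11
if O skipped the turn, X would face:
~ ply 1, X at 5 | -2=-1→3; -3=-1→2; -5=+1→0*
~ ply 2: 0 is terminal -1 (O); from 5 depth 11
compare (O): move=+1 vs pass=-1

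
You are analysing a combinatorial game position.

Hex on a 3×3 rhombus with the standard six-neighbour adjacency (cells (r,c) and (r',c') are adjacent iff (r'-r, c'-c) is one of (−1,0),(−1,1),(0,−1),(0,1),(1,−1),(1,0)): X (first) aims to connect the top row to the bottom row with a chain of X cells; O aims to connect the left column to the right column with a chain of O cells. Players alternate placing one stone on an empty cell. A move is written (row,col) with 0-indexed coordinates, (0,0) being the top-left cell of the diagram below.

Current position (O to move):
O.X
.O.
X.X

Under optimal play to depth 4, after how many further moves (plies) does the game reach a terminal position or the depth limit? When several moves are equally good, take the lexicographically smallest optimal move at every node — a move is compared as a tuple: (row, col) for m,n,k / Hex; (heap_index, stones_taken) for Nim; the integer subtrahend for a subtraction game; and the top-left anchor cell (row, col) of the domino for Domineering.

PV length from [O.X/.O./X.X]: 3 plies

[O.X/.O./X.X] O move#1: (0,1):-1/OOX/.O./X.X, (1,0):-1/O.X/OO./X.X, (1,2):+1/O.X/.OO/X.X*, (2,1):-1/O.X/.O./XOX
[O.X/.OO/X.X] X move#2: (0,1):-1/OXX/.OO/X.X*, (1,0):-1/O.X/XOO/X.X, (2,1):-1/O.X/.OO/XXX
[OXX/.OO/X.X] O move#3: (1,0):+1/OXX/OOO/X.X*, (2,1):-1/OXX/.OO/XOX
[OXX/OOO/X.X] end (terminal -1, X#4); searched O.X/.O./X.X to 4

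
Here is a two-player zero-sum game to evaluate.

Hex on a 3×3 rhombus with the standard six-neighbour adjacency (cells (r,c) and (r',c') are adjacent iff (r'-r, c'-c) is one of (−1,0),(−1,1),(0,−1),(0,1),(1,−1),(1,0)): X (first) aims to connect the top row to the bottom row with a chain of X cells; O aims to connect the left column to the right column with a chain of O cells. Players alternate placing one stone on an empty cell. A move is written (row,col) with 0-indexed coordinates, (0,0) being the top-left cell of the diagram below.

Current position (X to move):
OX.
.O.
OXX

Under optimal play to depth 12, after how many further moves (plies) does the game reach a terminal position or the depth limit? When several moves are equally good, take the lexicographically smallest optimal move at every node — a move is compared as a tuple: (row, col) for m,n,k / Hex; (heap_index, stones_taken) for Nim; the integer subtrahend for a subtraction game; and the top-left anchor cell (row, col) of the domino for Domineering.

ply 1, X at OX./.O./OXX | (0,2)=-1→OXX/.O./OXX*; (1,0)=-1→OX./XO./OXX; (1,2)=-1→OX./.OX/OXX
ply 2, O at OXX/.O./OXX | (1,0)=-1→OXX/OO./OXX; (1,2)=+1→OXX/.OO/OXX*
ply 3: OXX/.OO/OXX is terminal -1 (X); from OX./.O./OXX depth 12

PV length from [OX./.O./OXX]: 2 plies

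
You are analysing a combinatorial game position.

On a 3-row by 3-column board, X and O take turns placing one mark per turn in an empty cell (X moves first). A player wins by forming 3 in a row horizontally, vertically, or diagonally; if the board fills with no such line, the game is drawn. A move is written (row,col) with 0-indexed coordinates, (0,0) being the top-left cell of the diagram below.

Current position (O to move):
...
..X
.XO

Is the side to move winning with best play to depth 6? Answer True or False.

p1 O@[.../..X/.XO]: (0,0)[O../..X/.XO]-1 (0,1)[.O./..X/.XO]+0* (0,2)[..O/..X/.XO]-1 (1,0)[.../O.X/.XO]+0 (1,1)[.../.OX/.XO]+0 (2,0)[.../..X/OXO]-1
p2 X@[.O./..X/.XO]: (0,0)[XO./..X/.XO]+0* (0,2)[.OX/..X/.XO]+0 (1,0)[.O./X.X/.XO]+0 (1,1)[.O./.XX/.XO]+0 (2,0)[.O./..X/XXO]-1
p3 O@[XO./..X/.XO]: (0,2)[XOO/..X/.XO]-1 (1,0)[XO./O.X/.XO]+0* (1,1)[XO./.OX/.XO]+0 (2,0)[XO./..X/OXO]+0
p4 X@[XO./O.X/.XO]: (0,2)[XOX/O.X/.XO]+0* (1,1)[XO./OXX/.XO]+0 (2,0)[XO./O.X/XXO]+0
p5 O@[XOX/O.X/.XO]: (1,1)[XOX/OOX/.XO]+0* (2,0)[XOX/O.X/OXO]+0
p6 X@[XOX/OOX/.XO]: (2,0)[XOX/OOX/XXO]+0*
p7 O@[XOX/OOX/XXO] terminal +0; root [.../..X/.XO] d6

O winning at [.../..X/.XO]: False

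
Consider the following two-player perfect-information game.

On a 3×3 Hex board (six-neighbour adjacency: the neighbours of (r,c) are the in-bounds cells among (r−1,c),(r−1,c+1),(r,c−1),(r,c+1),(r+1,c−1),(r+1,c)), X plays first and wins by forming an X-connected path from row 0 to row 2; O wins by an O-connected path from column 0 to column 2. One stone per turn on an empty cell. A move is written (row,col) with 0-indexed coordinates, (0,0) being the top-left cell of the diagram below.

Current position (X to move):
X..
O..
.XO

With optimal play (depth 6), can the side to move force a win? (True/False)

ply 1, X at X../O../.XO | (0,1)=-1→XX./O../.XO; (0,2)=+1→X.X/O../.XO*; (1,1)=+1→X../OX./.XO; (1,2)=-1→X../O.X/.XO; (2,0)=-1→X../O../XXO
ply 2, O at X.X/O../.XO | (0,1)=-1→XOX/O../.XO*; (1,1)=-1→X.X/OO./.XO; (1,2)=-1→X.X/O.O/.XO; (2,0)=-1→X.X/O../OXO
ply 3, X at XOX/O../.XO | (1,1)=+1→XOX/OX./.XO*; (1,2)=+1→XOX/O.X/.XO; (2,0)=+1→XOX/O../XXO
ply 4: XOX/OX./.XO is terminal -1 (O); from X../O../.XO depth 6

X winning at [X../O../.XO]: True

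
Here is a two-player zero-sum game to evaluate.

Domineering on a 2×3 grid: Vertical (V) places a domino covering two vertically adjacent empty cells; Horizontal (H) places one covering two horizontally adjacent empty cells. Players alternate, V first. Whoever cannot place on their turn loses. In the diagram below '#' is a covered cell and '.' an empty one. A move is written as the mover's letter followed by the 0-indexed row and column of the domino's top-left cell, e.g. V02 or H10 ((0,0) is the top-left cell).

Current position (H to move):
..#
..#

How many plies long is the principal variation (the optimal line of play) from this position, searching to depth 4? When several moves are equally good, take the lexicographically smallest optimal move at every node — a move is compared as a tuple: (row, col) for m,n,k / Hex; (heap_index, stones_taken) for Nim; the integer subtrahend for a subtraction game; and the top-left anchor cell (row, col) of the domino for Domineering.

PV length from [..#/..#]: 1 ply

[..#/..#] H move#1: H00:+1/###/..#*, H10:+1/..#/###
[###/..#] end (terminal -1, V#2); searched ..#/..# to 4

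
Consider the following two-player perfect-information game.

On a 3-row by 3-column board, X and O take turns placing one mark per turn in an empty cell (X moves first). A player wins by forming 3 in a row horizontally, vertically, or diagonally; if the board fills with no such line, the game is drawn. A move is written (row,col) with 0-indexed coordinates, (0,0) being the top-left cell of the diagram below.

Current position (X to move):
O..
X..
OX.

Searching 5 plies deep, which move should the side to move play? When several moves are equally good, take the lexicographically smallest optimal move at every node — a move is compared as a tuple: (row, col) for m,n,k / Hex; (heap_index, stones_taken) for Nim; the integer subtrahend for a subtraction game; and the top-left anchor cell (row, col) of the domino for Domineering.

ply 1, X at O../X../OX. | (0,1)=-1→OX./X../OX.; (0,2)=+0→O.X/X../OX.; (1,1)=+1→O../XX./OX.*; (1,2)=-1→O../X.X/OX.; (2,2)=-1→O../X../OXX
ply 2, O at O../XX./OX. | (0,1)=-1→OO./XX./OX.*; (0,2)=-1→O.O/XX./OX.; (1,2)=-1→O../XXO/OX.; (2,2)=-1→O../XX./OXO
ply 3, X at OO./XX./OX. | (0,2)=+0→OOX/XX./OX.; (1,2)=+1→OO./XXX/OX.*; (2,2)=-1→OO./XX./OXX
ply 4: OO./XXX/OX. is terminal -1 (O); from O../X../OX. depth 5

X's best at [O../X../OX.]: (1,1)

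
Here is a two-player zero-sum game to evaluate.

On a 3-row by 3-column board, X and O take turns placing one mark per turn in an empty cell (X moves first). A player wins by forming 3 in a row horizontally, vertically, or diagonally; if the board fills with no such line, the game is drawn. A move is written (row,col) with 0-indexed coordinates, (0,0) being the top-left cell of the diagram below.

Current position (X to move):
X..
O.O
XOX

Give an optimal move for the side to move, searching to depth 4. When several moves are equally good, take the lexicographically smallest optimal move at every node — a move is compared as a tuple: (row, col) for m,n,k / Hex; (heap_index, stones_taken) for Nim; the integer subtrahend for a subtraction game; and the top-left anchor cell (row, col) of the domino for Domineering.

X's best at [X../O.O/XOX]: (1,1)

p1 X@[X../O.O/XOX]: (0,1)[XX./O.O/XOX]-1 (0,2)[X.X/O.O/XOX]-1 (1,1)[X../OXO/XOX]+1*
p2 O@[X../OXO/XOX] terminal -1; root [X../O.O/XOX] d4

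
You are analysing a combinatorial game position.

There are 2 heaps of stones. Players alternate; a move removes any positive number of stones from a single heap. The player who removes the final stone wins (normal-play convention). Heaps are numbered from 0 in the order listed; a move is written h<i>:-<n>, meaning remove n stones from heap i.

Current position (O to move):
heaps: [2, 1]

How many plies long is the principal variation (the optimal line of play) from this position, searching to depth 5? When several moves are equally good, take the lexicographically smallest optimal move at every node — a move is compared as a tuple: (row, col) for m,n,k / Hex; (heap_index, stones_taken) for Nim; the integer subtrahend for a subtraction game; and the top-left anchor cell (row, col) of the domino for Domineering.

PV length from [(2,1)]: 3 plies

[(2,1)] O move#1: h0:-1:+1/(1,1)*, h0:-2:-1/(0,1), h1:-1:-1/(2,0)
[(1,1)] X move#2: h0:-1:-1/(0,1)*, h1:-1:-1/(1,0)
[(0,1)] O move#3: h1:-1:+1/(0,0)*
[(0,0)] end (terminal -1, X#4); searched (2,1) to 5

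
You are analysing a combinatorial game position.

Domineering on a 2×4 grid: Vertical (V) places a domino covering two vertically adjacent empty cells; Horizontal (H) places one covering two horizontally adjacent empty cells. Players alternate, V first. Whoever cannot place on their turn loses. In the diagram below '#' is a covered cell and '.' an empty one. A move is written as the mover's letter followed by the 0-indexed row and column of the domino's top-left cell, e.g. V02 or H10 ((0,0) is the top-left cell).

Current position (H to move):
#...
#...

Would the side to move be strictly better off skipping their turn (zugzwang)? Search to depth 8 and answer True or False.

[#.../#...] H move#1: H01:+1/###./#...*, H02:+1/#.##/#..., H11:+1/#.../###., H12:+1/#.../#.##
[###./#...] V move#2: V03:-1/####/#..#*
[####/#..#] H move#3: H11:+1/####/####*
[####/####] end (terminal -1, V#4); searched #.../#... to 8
pass branch (V moves first from the same position):
  | [#.../#...] V move#1: V01:-1/##../##.., V02:+1/#.#./#.#.*, V03:-1/#..#/#..#
  | [#.#./#.#.] end (terminal -1, H#2); searched #.../#... to 8
H moving scores +1; H passing scores -1

zugzwang(#.../#..., H) = False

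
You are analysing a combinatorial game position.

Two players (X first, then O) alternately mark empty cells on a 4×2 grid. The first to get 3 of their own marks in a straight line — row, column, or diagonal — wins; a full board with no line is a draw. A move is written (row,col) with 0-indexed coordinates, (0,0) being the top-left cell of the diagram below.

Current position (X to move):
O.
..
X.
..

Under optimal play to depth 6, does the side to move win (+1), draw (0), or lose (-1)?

value(O./../X./.., X) = 0

[O./../X./..] X move#1: (0,1):+0/OX/../X./..*, (1,0):+0/O./X./X./.., (1,1):+0/O./.X/X./.., (2,1):+0/O./../XX/.., (3,0):+0/O./../X./X., (3,1):+0/O./../X./.X
[OX/../X./..] O move#2: (1,0):+0/OX/O./X./..*, (1,1):+0/OX/.O/X./.., (2,1):+0/OX/../XO/.., (3,0):+0/OX/../X./O., (3,1):+0/OX/../X./.O
[OX/O./X./..] X move#3: (1,1):+0/OX/OX/X./..*, (2,1):+0/OX/O./XX/.., (3,0):+0/OX/O./X./X., (3,1):+0/OX/O./X./.X
[OX/OX/X./..] O move#4: (2,1):+0/OX/OX/XO/..*, (3,0):-1/OX/OX/X./O., (3,1):-1/OX/OX/X./.O
[OX/OX/XO/..] X move#5: (3,0):+0/OX/OX/XO/X.*, (3,1):+0/OX/OX/XO/.X
[OX/OX/XO/X.] O move#6: (3,1):+0/OX/OX/XO/XO*
[OX/OX/XO/XO] end (terminal +0, X#7); searched O./../X./.. to 6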